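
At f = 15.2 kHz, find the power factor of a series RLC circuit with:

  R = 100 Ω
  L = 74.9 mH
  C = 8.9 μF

Step 1 — Angular frequency: ω = 2π·f = 2π·1.52e+04 = 9.55e+04 rad/s.
Step 2 — Component impedances:
  R: Z = R = 100 Ω
  L: Z = jωL = j·9.55e+04·0.0749 = 0 + j7153 Ω
  C: Z = 1/(jωC) = -j/(ω·C) = 0 - j1.176 Ω
Step 3 — Series combination: Z_total = R + L + C = 100 + j7152 Ω = 7153∠89.2° Ω.
Step 4 — Power factor: PF = cos(φ) = Re(Z)/|Z| = 100/7153 = 0.01398.
Step 5 — Type: Im(Z) = 7152 ⇒ lagging (phase φ = 89.2°).

PF = 0.01398 (lagging, φ = 89.2°)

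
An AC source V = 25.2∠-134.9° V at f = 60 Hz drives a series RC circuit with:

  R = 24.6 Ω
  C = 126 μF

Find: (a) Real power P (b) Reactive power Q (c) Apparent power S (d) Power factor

Step 1 — Angular frequency: ω = 2π·f = 2π·60 = 377 rad/s.
Step 2 — Component impedances:
  R: Z = R = 24.6 Ω
  C: Z = 1/(jωC) = -j/(ω·C) = 0 - j21.05 Ω
Step 3 — Series combination: Z_total = R + C = 24.6 - j21.05 Ω = 32.38∠-40.6° Ω.
Step 4 — Source phasor: V = 25.2∠-134.9° V = -17.79 - j17.85 V.
Step 5 — Current: I = V / Z = -0.05895 - j0.7761 A = 0.7783∠-94.3° A.
Step 6 — Complex power: S = V·I* = 14.9 - j12.75 VA.
Step 7 — Real power: P = Re(S) = 14.9 W.
Step 8 — Reactive power: Q = Im(S) = -12.75 VAR.
Step 9 — Apparent power: |S| = 19.61 VA.
Step 10 — Power factor: PF = P/|S| = 0.7598 (leading).

(a) P = 14.9 W  (b) Q = -12.75 VAR  (c) S = 19.61 VA  (d) PF = 0.7598 (leading)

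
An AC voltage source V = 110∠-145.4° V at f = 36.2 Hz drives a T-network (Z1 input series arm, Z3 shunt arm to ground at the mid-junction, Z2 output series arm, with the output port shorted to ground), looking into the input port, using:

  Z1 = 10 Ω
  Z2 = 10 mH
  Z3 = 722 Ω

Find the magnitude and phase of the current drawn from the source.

Step 1 — Angular frequency: ω = 2π·f = 2π·36.2 = 227.5 rad/s.
Step 2 — Component impedances:
  Z1: Z = R = 10 Ω
  Z2: Z = jωL = j·227.5·0.01 = 0 + j2.275 Ω
  Z3: Z = R = 722 Ω
Step 3 — With the output port shorted to ground, the output series arm Z2 runs from the junction to ground; the shunt arm Z3 also runs from the junction to ground. They appear in parallel: Z3 || Z2 = 0.007165 + j2.274 Ω.
Step 4 — Series with input arm Z1: Z_in = Z1 + (Z3 || Z2) = 10.01 + j2.274 Ω = 10.26∠12.8° Ω.
Step 5 — Source phasor: V = 110∠-145.4° V = -90.55 - j62.46 V.
Step 6 — Ohm's law: I = V / Z_total = (-90.55 - j62.46) / (10.01 + j2.274) = -9.953 - j3.98 A.
Step 7 — Convert to polar: |I| = 10.72 A, ∠I = -158.2°.

I = 10.72∠-158.2° A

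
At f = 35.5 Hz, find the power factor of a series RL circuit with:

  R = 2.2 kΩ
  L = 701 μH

Step 1 — Angular frequency: ω = 2π·f = 2π·35.5 = 223.1 rad/s.
Step 2 — Component impedances:
  R: Z = R = 2200 Ω
  L: Z = jωL = j·223.1·0.000701 = 0 + j0.1564 Ω
Step 3 — Series combination: Z_total = R + L = 2200 + j0.1564 Ω = 2200∠0.0° Ω.
Step 4 — Power factor: PF = cos(φ) = Re(Z)/|Z| = 2200/2200 = 1.
Step 5 — Type: Im(Z) = 0.1564 ⇒ lagging (phase φ = 0.0°).

PF = 1 (lagging, φ = 0.0°)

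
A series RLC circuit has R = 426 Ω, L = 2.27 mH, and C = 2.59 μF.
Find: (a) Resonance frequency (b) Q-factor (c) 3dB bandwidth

Step 1 — Resonance condition Im(Z)=0 gives ω₀ = 1/√(LC).
Step 2 — ω₀ = 1/√(0.00227·2.59e-06) = 1.304e+04 rad/s.
Step 3 — f₀ = ω₀/(2π) = 2076 Hz.
Step 4 — Series Q: Q = ω₀L/R = 1.304e+04·0.00227/426 = 0.06949.
Step 5 — 3dB bandwidth: Δω = ω₀/Q = 1.877e+05 rad/s; BW = Δω/(2π) = 2.987e+04 Hz.

(a) f₀ = 2076 Hz  (b) Q = 0.06949  (c) BW = 2.987e+04 Hz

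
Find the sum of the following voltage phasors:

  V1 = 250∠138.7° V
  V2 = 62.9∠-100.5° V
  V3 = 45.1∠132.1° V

Step 1 — Convert each phasor to rectangular form:
  V1 = 250·(cos(138.7°) + j·sin(138.7°)) = -187.8 + j165 V
  V2 = 62.9·(cos(-100.5°) + j·sin(-100.5°)) = -11.46 - j61.85 V
  V3 = 45.1·(cos(132.1°) + j·sin(132.1°)) = -30.24 + j33.46 V
Step 2 — Sum components: V_total = -229.5 + j136.6 V.
Step 3 — Convert to polar: |V_total| = 267.1 V, ∠V_total = 149.2°.

V_total = 267.1∠149.2° V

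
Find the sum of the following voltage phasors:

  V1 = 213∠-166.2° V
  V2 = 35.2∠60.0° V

Step 1 — Convert each phasor to rectangular form:
  V1 = 213·(cos(-166.2°) + j·sin(-166.2°)) = -206.9 - j50.81 V
  V2 = 35.2·(cos(60.0°) + j·sin(60.0°)) = 17.6 + j30.48 V
Step 2 — Sum components: V_total = -189.3 - j20.32 V.
Step 3 — Convert to polar: |V_total| = 190.3 V, ∠V_total = -173.9°.

V_total = 190.3∠-173.9° V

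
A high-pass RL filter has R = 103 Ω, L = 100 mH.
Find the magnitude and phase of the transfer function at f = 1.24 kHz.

Step 1 — Angular frequency: ω = 2π·1240 = 7791 rad/s.
Step 2 — Transfer function: H(jω) = jωL/(R + jωL).
Step 3 — Numerator jωL = j·779.1; denominator R + jωL = 103 + j779.1.
Step 4 — H = 0.9828 + j0.1299.
Step 5 — Magnitude: |H| = 0.9914 (-0.1 dB); phase: φ = 7.5°.

|H| = 0.9914 (-0.1 dB), φ = 7.5°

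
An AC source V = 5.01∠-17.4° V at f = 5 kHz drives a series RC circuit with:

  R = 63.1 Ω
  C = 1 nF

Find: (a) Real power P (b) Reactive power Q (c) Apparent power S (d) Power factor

Step 1 — Angular frequency: ω = 2π·f = 2π·5000 = 3.142e+04 rad/s.
Step 2 — Component impedances:
  R: Z = R = 63.1 Ω
  C: Z = 1/(jωC) = -j/(ω·C) = 0 - j3.183e+04 Ω
Step 3 — Series combination: Z_total = R + C = 63.1 - j3.183e+04 Ω = 3.183e+04∠-89.9° Ω.
Step 4 — Source phasor: V = 5.01∠-17.4° V = 4.781 - j1.498 V.
Step 5 — Current: I = V / Z = 4.736e-05 + j0.0001501 A = 0.0001574∠72.5° A.
Step 6 — Complex power: S = V·I* = 1.563e-06 - j0.0007885 VA.
Step 7 — Real power: P = Re(S) = 1.563e-06 W.
Step 8 — Reactive power: Q = Im(S) = -0.0007885 VAR.
Step 9 — Apparent power: |S| = 0.0007885 VA.
Step 10 — Power factor: PF = P/|S| = 0.001982 (leading).

(a) P = 1.563e-06 W  (b) Q = -0.0007885 VAR  (c) S = 0.0007885 VA  (d) PF = 0.001982 (leading)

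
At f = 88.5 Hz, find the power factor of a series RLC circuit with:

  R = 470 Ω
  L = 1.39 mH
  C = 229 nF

Step 1 — Angular frequency: ω = 2π·f = 2π·88.5 = 556.1 rad/s.
Step 2 — Component impedances:
  R: Z = R = 470 Ω
  L: Z = jωL = j·556.1·0.00139 = 0 + j0.7729 Ω
  C: Z = 1/(jωC) = -j/(ω·C) = 0 - j7853 Ω
Step 3 — Series combination: Z_total = R + L + C = 470 - j7852 Ω = 7866∠-86.6° Ω.
Step 4 — Power factor: PF = cos(φ) = Re(Z)/|Z| = 470/7866 = 0.05975.
Step 5 — Type: Im(Z) = -7852 ⇒ leading (phase φ = -86.6°).

PF = 0.05975 (leading, φ = -86.6°)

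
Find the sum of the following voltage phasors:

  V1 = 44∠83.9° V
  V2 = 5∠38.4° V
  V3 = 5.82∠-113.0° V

Step 1 — Convert each phasor to rectangular form:
  V1 = 44·(cos(83.9°) + j·sin(83.9°)) = 4.676 + j43.75 V
  V2 = 5·(cos(38.4°) + j·sin(38.4°)) = 3.918 + j3.106 V
  V3 = 5.82·(cos(-113.0°) + j·sin(-113.0°)) = -2.274 - j5.357 V
Step 2 — Sum components: V_total = 6.32 + j41.5 V.
Step 3 — Convert to polar: |V_total| = 41.98 V, ∠V_total = 81.3°.

V_total = 41.98∠81.3° V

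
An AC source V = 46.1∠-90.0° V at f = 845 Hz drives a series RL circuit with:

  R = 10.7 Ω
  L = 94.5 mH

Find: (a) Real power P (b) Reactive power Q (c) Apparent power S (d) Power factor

Step 1 — Angular frequency: ω = 2π·f = 2π·845 = 5309 rad/s.
Step 2 — Component impedances:
  R: Z = R = 10.7 Ω
  L: Z = jωL = j·5309·0.0945 = 0 + j501.7 Ω
Step 3 — Series combination: Z_total = R + L = 10.7 + j501.7 Ω = 501.8∠88.8° Ω.
Step 4 — Source phasor: V = 46.1∠-90.0° V = 0 - j46.1 V.
Step 5 — Current: I = V / Z = -0.09184 - j0.001959 A = 0.09186∠-178.8° A.
Step 6 — Complex power: S = V·I* = 0.09029 + j4.234 VA.
Step 7 — Real power: P = Re(S) = 0.09029 W.
Step 8 — Reactive power: Q = Im(S) = 4.234 VAR.
Step 9 — Apparent power: |S| = 4.235 VA.
Step 10 — Power factor: PF = P/|S| = 0.02132 (lagging).

(a) P = 0.09029 W  (b) Q = 4.234 VAR  (c) S = 4.235 VA  (d) PF = 0.02132 (lagging)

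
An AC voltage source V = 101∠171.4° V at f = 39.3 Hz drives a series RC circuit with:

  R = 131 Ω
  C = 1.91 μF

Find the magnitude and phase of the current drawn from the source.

Step 1 — Angular frequency: ω = 2π·f = 2π·39.3 = 246.9 rad/s.
Step 2 — Component impedances:
  R: Z = R = 131 Ω
  C: Z = 1/(jωC) = -j/(ω·C) = 0 - j2120 Ω
Step 3 — Series combination: Z_total = R + C = 131 - j2120 Ω = 2124∠-86.5° Ω.
Step 4 — Source phasor: V = 101∠171.4° V = -99.86 + j15.1 V.
Step 5 — Ohm's law: I = V / Z_total = (-99.86 + j15.1) / (131 - j2120) = -0.009995 - j0.04648 A.
Step 6 — Convert to polar: |I| = 0.04754 A, ∠I = -102.1°.

I = 0.04754∠-102.1° A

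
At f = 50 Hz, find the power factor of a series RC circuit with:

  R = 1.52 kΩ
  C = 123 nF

Step 1 — Angular frequency: ω = 2π·f = 2π·50 = 314.2 rad/s.
Step 2 — Component impedances:
  R: Z = R = 1520 Ω
  C: Z = 1/(jωC) = -j/(ω·C) = 0 - j2.588e+04 Ω
Step 3 — Series combination: Z_total = R + C = 1520 - j2.588e+04 Ω = 2.592e+04∠-86.6° Ω.
Step 4 — Power factor: PF = cos(φ) = Re(Z)/|Z| = 1520/25923.5 = 0.05863.
Step 5 — Type: Im(Z) = -2.588e+04 ⇒ leading (phase φ = -86.6°).

PF = 0.05863 (leading, φ = -86.6°)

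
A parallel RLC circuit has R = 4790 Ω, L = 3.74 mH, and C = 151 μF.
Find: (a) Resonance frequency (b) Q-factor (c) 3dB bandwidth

Step 1 — Resonance: ω₀ = 1/√(LC) = 1/√(0.00374·0.000151) = 1331 rad/s.
Step 2 — f₀ = ω₀/(2π) = 211.8 Hz.
Step 3 — Parallel Q: Q = R/(ω₀L) = 4790/(1331·0.00374) = 962.5.
Step 4 — Bandwidth: Δω = ω₀/Q = 1.383 rad/s; BW = Δω/(2π) = 0.22 Hz.

(a) f₀ = 211.8 Hz  (b) Q = 962.5  (c) BW = 0.22 Hz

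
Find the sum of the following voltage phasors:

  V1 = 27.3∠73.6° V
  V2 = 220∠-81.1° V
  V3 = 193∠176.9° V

Step 1 — Convert each phasor to rectangular form:
  V1 = 27.3·(cos(73.6°) + j·sin(73.6°)) = 7.708 + j26.19 V
  V2 = 220·(cos(-81.1°) + j·sin(-81.1°)) = 34.04 - j217.4 V
  V3 = 193·(cos(176.9°) + j·sin(176.9°)) = -192.7 + j10.44 V
Step 2 — Sum components: V_total = -151 - j180.7 V.
Step 3 — Convert to polar: |V_total| = 235.5 V, ∠V_total = -129.9°.

V_total = 235.5∠-129.9° V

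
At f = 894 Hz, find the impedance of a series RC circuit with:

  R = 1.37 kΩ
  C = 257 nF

Step 1 — Angular frequency: ω = 2π·f = 2π·894 = 5617 rad/s.
Step 2 — Component impedances:
  R: Z = R = 1370 Ω
  C: Z = 1/(jωC) = -j/(ω·C) = 0 - j692.7 Ω
Step 3 — Series combination: Z_total = R + C = 1370 - j692.7 Ω = 1535∠-26.8° Ω.

Z = 1370 - j692.7 Ω = 1535∠-26.8° Ω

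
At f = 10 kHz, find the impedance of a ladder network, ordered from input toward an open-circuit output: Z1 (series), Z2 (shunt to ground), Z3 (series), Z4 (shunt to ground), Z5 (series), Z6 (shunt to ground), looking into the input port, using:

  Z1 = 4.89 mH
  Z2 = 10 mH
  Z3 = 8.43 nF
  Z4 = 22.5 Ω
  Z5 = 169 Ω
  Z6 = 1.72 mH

Step 1 — Angular frequency: ω = 2π·f = 2π·1e+04 = 6.283e+04 rad/s.
Step 2 — Component impedances:
  Z1: Z = jωL = j·6.283e+04·0.00489 = 0 + j307.2 Ω
  Z2: Z = jωL = j·6.283e+04·0.01 = 0 + j628.3 Ω
  Z3: Z = 1/(jωC) = -j/(ω·C) = 0 - j1888 Ω
  Z4: Z = R = 22.5 Ω
  Z5: Z = R = 169 Ω
  Z6: Z = jωL = j·6.283e+04·0.00172 = 0 + j108.1 Ω
Step 3 — Ladder network (open output): work backward from the far end, alternating series and parallel combinations. Z_in = 5.107 + j1249 Ω = 1249∠89.8° Ω.

Z = 5.107 + j1249 Ω = 1249∠89.8° Ω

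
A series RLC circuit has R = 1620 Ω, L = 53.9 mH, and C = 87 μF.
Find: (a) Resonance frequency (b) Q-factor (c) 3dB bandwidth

Step 1 — Resonance: ω₀ = 1/√(LC) = 1/√(0.0539·8.7e-05) = 461.8 rad/s.
Step 2 — f₀ = ω₀/(2π) = 73.5 Hz.
Step 3 — Series Q: Q = ω₀L/R = 461.8·0.0539/1620 = 0.01536.
Step 4 — Bandwidth: Δω = ω₀/Q = 3.006e+04 rad/s; BW = Δω/(2π) = 4784 Hz.

(a) f₀ = 73.5 Hz  (b) Q = 0.01536  (c) BW = 4784 Hz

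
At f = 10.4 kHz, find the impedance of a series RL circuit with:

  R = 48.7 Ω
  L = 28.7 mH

Step 1 — Angular frequency: ω = 2π·f = 2π·1.04e+04 = 6.535e+04 rad/s.
Step 2 — Component impedances:
  R: Z = R = 48.7 Ω
  L: Z = jωL = j·6.535e+04·0.0287 = 0 + j1875 Ω
Step 3 — Series combination: Z_total = R + L = 48.7 + j1875 Ω = 1876∠88.5° Ω.

Z = 48.7 + j1875 Ω = 1876∠88.5° Ω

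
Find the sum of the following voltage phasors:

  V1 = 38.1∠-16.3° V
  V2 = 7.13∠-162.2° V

Step 1 — Convert each phasor to rectangular form:
  V1 = 38.1·(cos(-16.3°) + j·sin(-16.3°)) = 36.57 - j10.69 V
  V2 = 7.13·(cos(-162.2°) + j·sin(-162.2°)) = -6.789 - j2.18 V
Step 2 — Sum components: V_total = 29.78 - j12.87 V.
Step 3 — Convert to polar: |V_total| = 32.44 V, ∠V_total = -23.4°.

V_total = 32.44∠-23.4° V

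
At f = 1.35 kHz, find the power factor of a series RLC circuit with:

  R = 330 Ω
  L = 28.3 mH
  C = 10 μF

Step 1 — Angular frequency: ω = 2π·f = 2π·1350 = 8482 rad/s.
Step 2 — Component impedances:
  R: Z = R = 330 Ω
  L: Z = jωL = j·8482·0.0283 = 0 + j240 Ω
  C: Z = 1/(jωC) = -j/(ω·C) = 0 - j11.79 Ω
Step 3 — Series combination: Z_total = R + L + C = 330 + j228.3 Ω = 401.3∠34.7° Ω.
Step 4 — Power factor: PF = cos(φ) = Re(Z)/|Z| = 330/401.25 = 0.8224.
Step 5 — Type: Im(Z) = 228.3 ⇒ lagging (phase φ = 34.7°).

PF = 0.8224 (lagging, φ = 34.7°)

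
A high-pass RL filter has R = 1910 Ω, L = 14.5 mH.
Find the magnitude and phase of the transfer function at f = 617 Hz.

Step 1 — Angular frequency: ω = 2π·617 = 3877 rad/s.
Step 2 — Transfer function: H(jω) = jωL/(R + jωL).
Step 3 — Numerator jωL = j·56.21; denominator R + jωL = 1910 + j56.21.
Step 4 — H = 0.0008654 + j0.02941.
Step 5 — Magnitude: |H| = 0.02942 (-30.6 dB); phase: φ = 88.3°.

|H| = 0.02942 (-30.6 dB), φ = 88.3°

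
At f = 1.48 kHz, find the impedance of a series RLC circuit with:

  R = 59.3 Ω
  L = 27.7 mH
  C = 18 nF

Step 1 — Angular frequency: ω = 2π·f = 2π·1480 = 9299 rad/s.
Step 2 — Component impedances:
  R: Z = R = 59.3 Ω
  L: Z = jωL = j·9299·0.0277 = 0 + j257.6 Ω
  C: Z = 1/(jωC) = -j/(ω·C) = 0 - j5974 Ω
Step 3 — Series combination: Z_total = R + L + C = 59.3 - j5717 Ω = 5717∠-89.4° Ω.

Z = 59.3 - j5717 Ω = 5717∠-89.4° Ω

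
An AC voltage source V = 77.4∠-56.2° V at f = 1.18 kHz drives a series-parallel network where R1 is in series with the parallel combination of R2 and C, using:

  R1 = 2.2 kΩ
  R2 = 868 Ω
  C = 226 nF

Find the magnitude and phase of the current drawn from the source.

Step 1 — Angular frequency: ω = 2π·f = 2π·1180 = 7414 rad/s.
Step 2 — Component impedances:
  R1: Z = R = 2200 Ω
  R2: Z = R = 868 Ω
  C: Z = 1/(jωC) = -j/(ω·C) = 0 - j596.8 Ω
Step 3 — Parallel branch: R2 || C = 1/(1/R2 + 1/C) = 278.6 - j405.2 Ω.
Step 4 — Series with R1: Z_total = R1 + (R2 || C) = 2479 - j405.2 Ω = 2512∠-9.3° Ω.
Step 5 — Source phasor: V = 77.4∠-56.2° V = 43.06 - j64.32 V.
Step 6 — Ohm's law: I = V / Z_total = (43.06 - j64.32) / (2479 - j405.2) = 0.02105 - j0.02251 A.
Step 7 — Convert to polar: |I| = 0.03082 A, ∠I = -46.9°.

I = 0.03082∠-46.9° A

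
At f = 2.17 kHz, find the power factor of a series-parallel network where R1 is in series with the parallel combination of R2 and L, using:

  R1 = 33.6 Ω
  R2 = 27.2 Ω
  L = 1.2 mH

Step 1 — Angular frequency: ω = 2π·f = 2π·2170 = 1.363e+04 rad/s.
Step 2 — Component impedances:
  R1: Z = R = 33.6 Ω
  R2: Z = R = 27.2 Ω
  L: Z = jωL = j·1.363e+04·0.0012 = 0 + j16.36 Ω
Step 3 — Parallel branch: R2 || L = 1/(1/R2 + 1/L) = 7.227 + j12.01 Ω.
Step 4 — Series with R1: Z_total = R1 + (R2 || L) = 40.83 + j12.01 Ω = 42.56∠16.4° Ω.
Step 5 — Power factor: PF = cos(φ) = Re(Z)/|Z| = 40.827/42.558 = 0.9593.
Step 6 — Type: Im(Z) = 12.01 ⇒ lagging (phase φ = 16.4°).

PF = 0.9593 (lagging, φ = 16.4°)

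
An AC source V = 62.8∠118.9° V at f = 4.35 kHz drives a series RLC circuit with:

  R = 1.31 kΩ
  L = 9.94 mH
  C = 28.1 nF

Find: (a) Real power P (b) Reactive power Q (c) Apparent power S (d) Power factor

Step 1 — Angular frequency: ω = 2π·f = 2π·4350 = 2.733e+04 rad/s.
Step 2 — Component impedances:
  R: Z = R = 1310 Ω
  L: Z = jωL = j·2.733e+04·0.00994 = 0 + j271.7 Ω
  C: Z = 1/(jωC) = -j/(ω·C) = 0 - j1302 Ω
Step 3 — Series combination: Z_total = R + L + C = 1310 - j1030 Ω = 1667∠-38.2° Ω.
Step 4 — Source phasor: V = 62.8∠118.9° V = -30.35 + j54.98 V.
Step 5 — Current: I = V / Z = -0.03471 + j0.01467 A = 0.03768∠157.1° A.
Step 6 — Complex power: S = V·I* = 1.86 - j1.463 VA.
Step 7 — Real power: P = Re(S) = 1.86 W.
Step 8 — Reactive power: Q = Im(S) = -1.463 VAR.
Step 9 — Apparent power: |S| = 2.366 VA.
Step 10 — Power factor: PF = P/|S| = 0.786 (leading).

(a) P = 1.86 W  (b) Q = -1.463 VAR  (c) S = 2.366 VA  (d) PF = 0.786 (leading)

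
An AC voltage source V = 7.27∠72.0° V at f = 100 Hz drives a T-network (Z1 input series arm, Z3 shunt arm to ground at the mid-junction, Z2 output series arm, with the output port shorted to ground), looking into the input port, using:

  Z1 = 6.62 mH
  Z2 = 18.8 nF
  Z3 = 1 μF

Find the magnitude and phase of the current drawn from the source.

Step 1 — Angular frequency: ω = 2π·f = 2π·100 = 628.3 rad/s.
Step 2 — Component impedances:
  Z1: Z = jωL = j·628.3·0.00662 = 0 + j4.159 Ω
  Z2: Z = 1/(jωC) = -j/(ω·C) = 0 - j8.466e+04 Ω
  Z3: Z = 1/(jωC) = -j/(ω·C) = 0 - j1592 Ω
Step 3 — With the output port shorted to ground, the output series arm Z2 runs from the junction to ground; the shunt arm Z3 also runs from the junction to ground. They appear in parallel: Z3 || Z2 = 0 - j1562 Ω.
Step 4 — Series with input arm Z1: Z_in = Z1 + (Z3 || Z2) = 0 - j1558 Ω = 1558∠-90.0° Ω.
Step 5 — Source phasor: V = 7.27∠72.0° V = 2.247 + j6.914 V.
Step 6 — Ohm's law: I = V / Z_total = (2.247 + j6.914) / (0 - j1558) = -0.004438 + j0.001442 A.
Step 7 — Convert to polar: |I| = 0.004666 A, ∠I = 162.0°.

I = 0.004666∠162.0° A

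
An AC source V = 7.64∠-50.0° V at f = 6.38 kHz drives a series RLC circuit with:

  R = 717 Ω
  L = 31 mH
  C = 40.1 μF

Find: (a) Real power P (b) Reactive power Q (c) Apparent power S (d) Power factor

Step 1 — Angular frequency: ω = 2π·f = 2π·6380 = 4.009e+04 rad/s.
Step 2 — Component impedances:
  R: Z = R = 717 Ω
  L: Z = jωL = j·4.009e+04·0.031 = 0 + j1243 Ω
  C: Z = 1/(jωC) = -j/(ω·C) = 0 - j0.6221 Ω
Step 3 — Series combination: Z_total = R + L + C = 717 + j1242 Ω = 1434∠60.0° Ω.
Step 4 — Source phasor: V = 7.64∠-50.0° V = 4.911 - j5.853 V.
Step 5 — Current: I = V / Z = -0.001822 - j0.005006 A = 0.005327∠-110.0° A.
Step 6 — Complex power: S = V·I* = 0.02035 + j0.03525 VA.
Step 7 — Real power: P = Re(S) = 0.02035 W.
Step 8 — Reactive power: Q = Im(S) = 0.03525 VAR.
Step 9 — Apparent power: |S| = 0.0407 VA.
Step 10 — Power factor: PF = P/|S| = 0.4999 (lagging).

(a) P = 0.02035 W  (b) Q = 0.03525 VAR  (c) S = 0.0407 VA  (d) PF = 0.4999 (lagging)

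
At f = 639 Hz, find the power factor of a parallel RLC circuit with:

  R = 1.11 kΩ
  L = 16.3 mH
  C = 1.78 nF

Step 1 — Angular frequency: ω = 2π·f = 2π·639 = 4015 rad/s.
Step 2 — Component impedances:
  R: Z = R = 1110 Ω
  L: Z = jωL = j·4015·0.0163 = 0 + j65.44 Ω
  C: Z = 1/(jωC) = -j/(ω·C) = 0 - j1.399e+05 Ω
Step 3 — Parallel combination: 1/Z_total = 1/R + 1/L + 1/C; Z_total = 3.849 + j65.25 Ω = 65.36∠86.6° Ω.
Step 4 — Power factor: PF = cos(φ) = Re(Z)/|Z| = 3.8487/65.361 = 0.05888.
Step 5 — Type: Im(Z) = 65.25 ⇒ lagging (phase φ = 86.6°).

PF = 0.05888 (lagging, φ = 86.6°)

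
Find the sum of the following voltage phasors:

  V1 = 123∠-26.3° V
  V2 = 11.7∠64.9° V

Step 1 — Convert each phasor to rectangular form:
  V1 = 123·(cos(-26.3°) + j·sin(-26.3°)) = 110.3 - j54.5 V
  V2 = 11.7·(cos(64.9°) + j·sin(64.9°)) = 4.963 + j10.6 V
Step 2 — Sum components: V_total = 115.2 - j43.9 V.
Step 3 — Convert to polar: |V_total| = 123.3 V, ∠V_total = -20.9°.

V_total = 123.3∠-20.9° V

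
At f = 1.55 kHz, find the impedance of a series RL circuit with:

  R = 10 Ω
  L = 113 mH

Step 1 — Angular frequency: ω = 2π·f = 2π·1550 = 9739 rad/s.
Step 2 — Component impedances:
  R: Z = R = 10 Ω
  L: Z = jωL = j·9739·0.113 = 0 + j1100 Ω
Step 3 — Series combination: Z_total = R + L = 10 + j1100 Ω = 1101∠89.5° Ω.

Z = 10 + j1100 Ω = 1101∠89.5° Ω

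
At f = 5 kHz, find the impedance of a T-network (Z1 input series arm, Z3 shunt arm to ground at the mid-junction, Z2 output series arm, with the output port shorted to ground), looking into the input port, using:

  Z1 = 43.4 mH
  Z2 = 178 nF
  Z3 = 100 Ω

Step 1 — Angular frequency: ω = 2π·f = 2π·5000 = 3.142e+04 rad/s.
Step 2 — Component impedances:
  Z1: Z = jωL = j·3.142e+04·0.0434 = 0 + j1363 Ω
  Z2: Z = 1/(jωC) = -j/(ω·C) = 0 - j178.8 Ω
  Z3: Z = R = 100 Ω
Step 3 — With the output port shorted to ground, the output series arm Z2 runs from the junction to ground; the shunt arm Z3 also runs from the junction to ground. They appear in parallel: Z3 || Z2 = 76.18 - j42.6 Ω.
Step 4 — Series with input arm Z1: Z_in = Z1 + (Z3 || Z2) = 76.18 + j1321 Ω = 1323∠86.7° Ω.

Z = 76.18 + j1321 Ω = 1323∠86.7° Ω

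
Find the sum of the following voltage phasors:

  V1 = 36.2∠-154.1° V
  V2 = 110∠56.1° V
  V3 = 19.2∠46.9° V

Step 1 — Convert each phasor to rectangular form:
  V1 = 36.2·(cos(-154.1°) + j·sin(-154.1°)) = -32.56 - j15.81 V
  V2 = 110·(cos(56.1°) + j·sin(56.1°)) = 61.35 + j91.3 V
  V3 = 19.2·(cos(46.9°) + j·sin(46.9°)) = 13.12 + j14.02 V
Step 2 — Sum components: V_total = 41.91 + j89.51 V.
Step 3 — Convert to polar: |V_total| = 98.83 V, ∠V_total = 64.9°.

V_total = 98.83∠64.9° V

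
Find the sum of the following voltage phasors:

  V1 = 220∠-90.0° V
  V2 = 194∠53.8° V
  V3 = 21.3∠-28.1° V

Step 1 — Convert each phasor to rectangular form:
  V1 = 220·(cos(-90.0°) + j·sin(-90.0°)) = 0 - j220 V
  V2 = 194·(cos(53.8°) + j·sin(53.8°)) = 114.6 + j156.6 V
  V3 = 21.3·(cos(-28.1°) + j·sin(-28.1°)) = 18.79 - j10.03 V
Step 2 — Sum components: V_total = 133.4 - j73.48 V.
Step 3 — Convert to polar: |V_total| = 152.3 V, ∠V_total = -28.9°.

V_total = 152.3∠-28.9° V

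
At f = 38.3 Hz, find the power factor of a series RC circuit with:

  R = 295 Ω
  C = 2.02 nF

Step 1 — Angular frequency: ω = 2π·f = 2π·38.3 = 240.6 rad/s.
Step 2 — Component impedances:
  R: Z = R = 295 Ω
  C: Z = 1/(jωC) = -j/(ω·C) = 0 - j2.057e+06 Ω
Step 3 — Series combination: Z_total = R + C = 295 - j2.057e+06 Ω = 2.057e+06∠-90.0° Ω.
Step 4 — Power factor: PF = cos(φ) = Re(Z)/|Z| = 295/2.057e+06 = 0.0001434.
Step 5 — Type: Im(Z) = -2.057e+06 ⇒ leading (phase φ = -90.0°).

PF = 0.0001434 (leading, φ = -90.0°)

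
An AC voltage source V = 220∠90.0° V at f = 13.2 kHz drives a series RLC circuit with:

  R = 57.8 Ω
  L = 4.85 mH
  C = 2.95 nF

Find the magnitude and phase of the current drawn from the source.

Step 1 — Angular frequency: ω = 2π·f = 2π·1.32e+04 = 8.294e+04 rad/s.
Step 2 — Component impedances:
  R: Z = R = 57.8 Ω
  L: Z = jωL = j·8.294e+04·0.00485 = 0 + j402.2 Ω
  C: Z = 1/(jωC) = -j/(ω·C) = 0 - j4087 Ω
Step 3 — Series combination: Z_total = R + L + C = 57.8 - j3685 Ω = 3685∠-89.1° Ω.
Step 4 — Source phasor: V = 220∠90.0° V = 0 + j220 V.
Step 5 — Ohm's law: I = V / Z_total = (0 + j220) / (57.8 - j3685) = -0.05969 + j0.0009362 A.
Step 6 — Convert to polar: |I| = 0.0597 A, ∠I = 179.1°.

I = 0.0597∠179.1° A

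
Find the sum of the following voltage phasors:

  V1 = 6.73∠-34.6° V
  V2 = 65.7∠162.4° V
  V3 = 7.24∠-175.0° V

Step 1 — Convert each phasor to rectangular form:
  V1 = 6.73·(cos(-34.6°) + j·sin(-34.6°)) = 5.54 - j3.822 V
  V2 = 65.7·(cos(162.4°) + j·sin(162.4°)) = -62.62 + j19.87 V
  V3 = 7.24·(cos(-175.0°) + j·sin(-175.0°)) = -7.212 - j0.631 V
Step 2 — Sum components: V_total = -64.3 + j15.41 V.
Step 3 — Convert to polar: |V_total| = 66.12 V, ∠V_total = 166.5°.

V_total = 66.12∠166.5° V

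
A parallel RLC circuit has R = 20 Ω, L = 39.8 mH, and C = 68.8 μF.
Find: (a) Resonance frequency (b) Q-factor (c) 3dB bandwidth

Step 1 — Resonance: ω₀ = 1/√(LC) = 1/√(0.0398·6.88e-05) = 604.3 rad/s.
Step 2 — f₀ = ω₀/(2π) = 96.18 Hz.
Step 3 — Parallel Q: Q = R/(ω₀L) = 20/(604.3·0.0398) = 0.8315.
Step 4 — Bandwidth: Δω = ω₀/Q = 726.7 rad/s; BW = Δω/(2π) = 115.7 Hz.

(a) f₀ = 96.18 Hz  (b) Q = 0.8315  (c) BW = 115.7 Hz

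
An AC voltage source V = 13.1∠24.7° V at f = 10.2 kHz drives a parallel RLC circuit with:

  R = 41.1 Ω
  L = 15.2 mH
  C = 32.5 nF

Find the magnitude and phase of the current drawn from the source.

Step 1 — Angular frequency: ω = 2π·f = 2π·1.02e+04 = 6.409e+04 rad/s.
Step 2 — Component impedances:
  R: Z = R = 41.1 Ω
  L: Z = jωL = j·6.409e+04·0.0152 = 0 + j974.1 Ω
  C: Z = 1/(jωC) = -j/(ω·C) = 0 - j480.1 Ω
Step 3 — Parallel combination: 1/Z_total = 1/R + 1/L + 1/C; Z_total = 41.02 - j1.781 Ω = 41.06∠-2.5° Ω.
Step 4 — Source phasor: V = 13.1∠24.7° V = 11.9 + j5.474 V.
Step 5 — Ohm's law: I = V / Z_total = (11.9 + j5.474) / (41.02 - j1.781) = 0.2838 + j0.1458 A.
Step 6 — Convert to polar: |I| = 0.319 A, ∠I = 27.2°.

I = 0.319∠27.2° A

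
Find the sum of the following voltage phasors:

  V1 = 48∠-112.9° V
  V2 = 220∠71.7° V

Step 1 — Convert each phasor to rectangular form:
  V1 = 48·(cos(-112.9°) + j·sin(-112.9°)) = -18.68 - j44.22 V
  V2 = 220·(cos(71.7°) + j·sin(71.7°)) = 69.08 + j208.9 V
Step 2 — Sum components: V_total = 50.4 + j164.7 V.
Step 3 — Convert to polar: |V_total| = 172.2 V, ∠V_total = 73.0°.

V_total = 172.2∠73.0° V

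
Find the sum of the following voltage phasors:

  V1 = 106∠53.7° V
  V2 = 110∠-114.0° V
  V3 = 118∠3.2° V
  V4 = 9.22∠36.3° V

Step 1 — Convert each phasor to rectangular form:
  V1 = 106·(cos(53.7°) + j·sin(53.7°)) = 62.75 + j85.43 V
  V2 = 110·(cos(-114.0°) + j·sin(-114.0°)) = -44.74 - j100.5 V
  V3 = 118·(cos(3.2°) + j·sin(3.2°)) = 117.8 + j6.587 V
  V4 = 9.22·(cos(36.3°) + j·sin(36.3°)) = 7.431 + j5.458 V
Step 2 — Sum components: V_total = 143.3 - j3.016 V.
Step 3 — Convert to polar: |V_total| = 143.3 V, ∠V_total = -1.2°.

V_total = 143.3∠-1.2° V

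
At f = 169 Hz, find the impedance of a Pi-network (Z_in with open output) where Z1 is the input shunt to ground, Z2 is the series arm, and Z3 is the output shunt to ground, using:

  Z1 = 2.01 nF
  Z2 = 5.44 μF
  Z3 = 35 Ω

Step 1 — Angular frequency: ω = 2π·f = 2π·169 = 1062 rad/s.
Step 2 — Component impedances:
  Z1: Z = 1/(jωC) = -j/(ω·C) = 0 - j4.685e+05 Ω
  Z2: Z = 1/(jωC) = -j/(ω·C) = 0 - j173.1 Ω
  Z3: Z = R = 35 Ω
Step 3 — With open output, the series arm Z2 and the output shunt Z3 appear in series to ground: Z2 + Z3 = 35 - j173.1 Ω.
Step 4 — Parallel with input shunt Z1: Z_in = Z1 || (Z2 + Z3) = 34.97 - j173.1 Ω = 176.6∠-78.6° Ω.

Z = 34.97 - j173.1 Ω = 176.6∠-78.6° Ω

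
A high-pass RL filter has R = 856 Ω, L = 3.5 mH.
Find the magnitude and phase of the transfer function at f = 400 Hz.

Step 1 — Angular frequency: ω = 2π·400 = 2513 rad/s.
Step 2 — Transfer function: H(jω) = jωL/(R + jωL).
Step 3 — Numerator jωL = j·8.796; denominator R + jωL = 856 + j8.796.
Step 4 — H = 0.0001056 + j0.01028.
Step 5 — Magnitude: |H| = 0.01028 (-39.8 dB); phase: φ = 89.4°.

|H| = 0.01028 (-39.8 dB), φ = 89.4°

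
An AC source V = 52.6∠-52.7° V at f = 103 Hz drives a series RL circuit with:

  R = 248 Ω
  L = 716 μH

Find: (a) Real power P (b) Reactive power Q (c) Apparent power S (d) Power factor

Step 1 — Angular frequency: ω = 2π·f = 2π·103 = 647.2 rad/s.
Step 2 — Component impedances:
  R: Z = R = 248 Ω
  L: Z = jωL = j·647.2·0.000716 = 0 + j0.4634 Ω
Step 3 — Series combination: Z_total = R + L = 248 + j0.4634 Ω = 248∠0.1° Ω.
Step 4 — Source phasor: V = 52.6∠-52.7° V = 31.87 - j41.84 V.
Step 5 — Current: I = V / Z = 0.1282 - j0.169 A = 0.2121∠-52.8° A.
Step 6 — Complex power: S = V·I* = 11.16 + j0.02084 VA.
Step 7 — Real power: P = Re(S) = 11.16 W.
Step 8 — Reactive power: Q = Im(S) = 0.02084 VAR.
Step 9 — Apparent power: |S| = 11.16 VA.
Step 10 — Power factor: PF = P/|S| = 1 (lagging).

(a) P = 11.16 W  (b) Q = 0.02084 VAR  (c) S = 11.16 VA  (d) PF = 1 (lagging)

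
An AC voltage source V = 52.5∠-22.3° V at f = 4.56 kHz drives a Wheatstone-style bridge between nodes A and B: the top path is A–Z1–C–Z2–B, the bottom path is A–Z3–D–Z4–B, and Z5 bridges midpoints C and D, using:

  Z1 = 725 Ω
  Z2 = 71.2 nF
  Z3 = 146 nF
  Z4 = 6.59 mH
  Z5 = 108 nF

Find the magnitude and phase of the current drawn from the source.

Step 1 — Angular frequency: ω = 2π·f = 2π·4560 = 2.865e+04 rad/s.
Step 2 — Component impedances:
  Z1: Z = R = 725 Ω
  Z2: Z = 1/(jωC) = -j/(ω·C) = 0 - j490.2 Ω
  Z3: Z = 1/(jωC) = -j/(ω·C) = 0 - j239.1 Ω
  Z4: Z = jωL = j·2.865e+04·0.00659 = 0 + j188.8 Ω
  Z5: Z = 1/(jωC) = -j/(ω·C) = 0 - j323.2 Ω
Step 3 — Bridge requires nodal analysis (the Z5 bridge couples midpoints C and D, so the two paths cannot be reduced to a simple series/parallel combination). Setting node B to ground and injecting 1 A at node A, the 3-node admittance system at A, C, D solves to V_A = Z_AB = 21.25 + j18.41 Ω = 28.12∠40.9° Ω.
Step 4 — Source phasor: V = 52.5∠-22.3° V = 48.57 - j19.92 V.
Step 5 — Ohm's law: I = V / Z_total = (48.57 - j19.92) / (21.25 + j18.41) = 0.8416 - j1.667 A.
Step 6 — Convert to polar: |I| = 1.867 A, ∠I = -63.2°.

I = 1.867∠-63.2° A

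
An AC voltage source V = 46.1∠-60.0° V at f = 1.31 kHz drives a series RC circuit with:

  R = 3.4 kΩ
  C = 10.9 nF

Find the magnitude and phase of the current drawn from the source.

Step 1 — Angular frequency: ω = 2π·f = 2π·1310 = 8231 rad/s.
Step 2 — Component impedances:
  R: Z = R = 3400 Ω
  C: Z = 1/(jωC) = -j/(ω·C) = 0 - j1.115e+04 Ω
Step 3 — Series combination: Z_total = R + C = 3400 - j1.115e+04 Ω = 1.165e+04∠-73.0° Ω.
Step 4 — Source phasor: V = 46.1∠-60.0° V = 23.05 - j39.92 V.
Step 5 — Ohm's law: I = V / Z_total = (23.05 - j39.92) / (3400 - j1.115e+04) = 0.003854 + j0.0008923 A.
Step 6 — Convert to polar: |I| = 0.003956 A, ∠I = 13.0°.

I = 0.003956∠13.0° A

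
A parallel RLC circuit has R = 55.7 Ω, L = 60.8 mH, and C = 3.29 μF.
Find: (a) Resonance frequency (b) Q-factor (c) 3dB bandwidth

Step 1 — Resonance: ω₀ = 1/√(LC) = 1/√(0.0608·3.29e-06) = 2236 rad/s.
Step 2 — f₀ = ω₀/(2π) = 355.9 Hz.
Step 3 — Parallel Q: Q = R/(ω₀L) = 55.7/(2236·0.0608) = 0.4097.
Step 4 — Bandwidth: Δω = ω₀/Q = 5457 rad/s; BW = Δω/(2π) = 868.5 Hz.

(a) f₀ = 355.9 Hz  (b) Q = 0.4097  (c) BW = 868.5 Hz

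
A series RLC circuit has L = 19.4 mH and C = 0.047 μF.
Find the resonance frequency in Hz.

Step 1 — Resonance condition Im(Z)=0 gives ω₀ = 1/√(LC).
Step 2 — ω₀ = 1/√(0.0194·4.7e-08) = 3.312e+04 rad/s.
Step 3 — f₀ = ω₀/(2π) = 5271 Hz.

f₀ = 5271 Hz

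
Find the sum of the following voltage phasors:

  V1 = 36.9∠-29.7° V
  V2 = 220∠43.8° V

Step 1 — Convert each phasor to rectangular form:
  V1 = 36.9·(cos(-29.7°) + j·sin(-29.7°)) = 32.05 - j18.28 V
  V2 = 220·(cos(43.8°) + j·sin(43.8°)) = 158.8 + j152.3 V
Step 2 — Sum components: V_total = 190.8 + j134 V.
Step 3 — Convert to polar: |V_total| = 233.2 V, ∠V_total = 35.1°.

V_total = 233.2∠35.1° V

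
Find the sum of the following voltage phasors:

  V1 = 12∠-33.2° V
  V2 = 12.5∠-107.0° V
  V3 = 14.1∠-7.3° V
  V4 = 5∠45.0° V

Step 1 — Convert each phasor to rectangular form:
  V1 = 12·(cos(-33.2°) + j·sin(-33.2°)) = 10.04 - j6.571 V
  V2 = 12.5·(cos(-107.0°) + j·sin(-107.0°)) = -3.655 - j11.95 V
  V3 = 14.1·(cos(-7.3°) + j·sin(-7.3°)) = 13.99 - j1.792 V
  V4 = 5·(cos(45.0°) + j·sin(45.0°)) = 3.536 + j3.536 V
Step 2 — Sum components: V_total = 23.91 - j16.78 V.
Step 3 — Convert to polar: |V_total| = 29.21 V, ∠V_total = -35.1°.

V_total = 29.21∠-35.1° V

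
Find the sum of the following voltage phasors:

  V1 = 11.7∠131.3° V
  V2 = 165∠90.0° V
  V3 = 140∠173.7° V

Step 1 — Convert each phasor to rectangular form:
  V1 = 11.7·(cos(131.3°) + j·sin(131.3°)) = -7.722 + j8.79 V
  V2 = 165·(cos(90.0°) + j·sin(90.0°)) = 0 + j165 V
  V3 = 140·(cos(173.7°) + j·sin(173.7°)) = -139.2 + j15.36 V
Step 2 — Sum components: V_total = -146.9 + j189.2 V.
Step 3 — Convert to polar: |V_total| = 239.5 V, ∠V_total = 127.8°.

V_total = 239.5∠127.8° V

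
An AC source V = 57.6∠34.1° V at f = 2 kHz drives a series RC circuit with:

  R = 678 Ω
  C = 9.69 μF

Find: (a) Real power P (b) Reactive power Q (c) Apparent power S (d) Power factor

Step 1 — Angular frequency: ω = 2π·f = 2π·2000 = 1.257e+04 rad/s.
Step 2 — Component impedances:
  R: Z = R = 678 Ω
  C: Z = 1/(jωC) = -j/(ω·C) = 0 - j8.212 Ω
Step 3 — Series combination: Z_total = R + C = 678 - j8.212 Ω = 678∠-0.7° Ω.
Step 4 — Source phasor: V = 57.6∠34.1° V = 47.7 + j32.29 V.
Step 5 — Current: I = V / Z = 0.06976 + j0.04847 A = 0.08495∠34.8° A.
Step 6 — Complex power: S = V·I* = 4.893 - j0.05926 VA.
Step 7 — Real power: P = Re(S) = 4.893 W.
Step 8 — Reactive power: Q = Im(S) = -0.05926 VAR.
Step 9 — Apparent power: |S| = 4.893 VA.
Step 10 — Power factor: PF = P/|S| = 0.9999 (leading).

(a) P = 4.893 W  (b) Q = -0.05926 VAR  (c) S = 4.893 VA  (d) PF = 0.9999 (leading)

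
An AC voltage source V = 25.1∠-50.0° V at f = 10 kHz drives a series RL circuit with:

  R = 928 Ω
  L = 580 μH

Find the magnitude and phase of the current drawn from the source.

Step 1 — Angular frequency: ω = 2π·f = 2π·1e+04 = 6.283e+04 rad/s.
Step 2 — Component impedances:
  R: Z = R = 928 Ω
  L: Z = jωL = j·6.283e+04·0.00058 = 0 + j36.44 Ω
Step 3 — Series combination: Z_total = R + L = 928 + j36.44 Ω = 928.7∠2.2° Ω.
Step 4 — Source phasor: V = 25.1∠-50.0° V = 16.13 - j19.23 V.
Step 5 — Ohm's law: I = V / Z_total = (16.13 - j19.23) / (928 + j36.44) = 0.01655 - j0.02137 A.
Step 6 — Convert to polar: |I| = 0.02703 A, ∠I = -52.2°.

I = 0.02703∠-52.2° A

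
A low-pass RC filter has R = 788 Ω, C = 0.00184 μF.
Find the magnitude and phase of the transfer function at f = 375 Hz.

Step 1 — Angular frequency: ω = 2π·375 = 2356 rad/s.
Step 2 — Transfer function: H(jω) = 1/(1 + jωRC).
Step 3 — Denominator: 1 + jωRC = 1 + j·2356·788·1.84e-09 = 1 + j0.003416.
Step 4 — H = 1 - j0.003416.
Step 5 — Magnitude: |H| = 1 (-0.0 dB); phase: φ = -0.2°.

|H| = 1 (-0.0 dB), φ = -0.2°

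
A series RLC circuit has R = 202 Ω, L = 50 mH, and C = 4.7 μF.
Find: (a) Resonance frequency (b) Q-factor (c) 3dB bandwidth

Step 1 — Resonance: ω₀ = 1/√(LC) = 1/√(0.05·4.7e-06) = 2063 rad/s.
Step 2 — f₀ = ω₀/(2π) = 328.3 Hz.
Step 3 — Series Q: Q = ω₀L/R = 2063·0.05/202 = 0.5106.
Step 4 — Bandwidth: Δω = ω₀/Q = 4040 rad/s; BW = Δω/(2π) = 643 Hz.

(a) f₀ = 328.3 Hz  (b) Q = 0.5106  (c) BW = 643 Hz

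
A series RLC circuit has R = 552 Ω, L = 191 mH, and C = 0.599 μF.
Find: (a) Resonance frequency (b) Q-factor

Step 1 — Resonance condition Im(Z)=0 gives ω₀ = 1/√(LC).
Step 2 — ω₀ = 1/√(0.191·5.99e-07) = 2956 rad/s.
Step 3 — f₀ = ω₀/(2π) = 470.5 Hz.
Step 4 — Series Q: Q = ω₀L/R = 2956·0.191/552 = 1.023.

(a) f₀ = 470.5 Hz  (b) Q = 1.023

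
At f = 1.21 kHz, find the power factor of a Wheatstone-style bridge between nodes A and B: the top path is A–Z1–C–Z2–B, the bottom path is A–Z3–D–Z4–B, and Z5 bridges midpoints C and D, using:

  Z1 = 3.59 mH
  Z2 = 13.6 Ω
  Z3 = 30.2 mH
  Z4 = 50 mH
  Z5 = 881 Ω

Step 1 — Angular frequency: ω = 2π·f = 2π·1210 = 7603 rad/s.
Step 2 — Component impedances:
  Z1: Z = jωL = j·7603·0.00359 = 0 + j27.29 Ω
  Z2: Z = R = 13.6 Ω
  Z3: Z = jωL = j·7603·0.0302 = 0 + j229.6 Ω
  Z4: Z = jωL = j·7603·0.05 = 0 + j380.1 Ω
  Z5: Z = R = 881 Ω
Step 3 — Bridge requires nodal analysis (the Z5 bridge couples midpoints C and D, so the two paths cannot be reduced to a simple series/parallel combination). Setting node B to ground and injecting 1 A at node A, the 3-node admittance system at A, C, D solves to V_A = Z_AB = 12.74 + j26.53 Ω = 29.43∠64.3° Ω.
Step 4 — Power factor: PF = cos(φ) = Re(Z)/|Z| = 12.744/29.434 = 0.433.
Step 5 — Type: Im(Z) = 26.53 ⇒ lagging (phase φ = 64.3°).

PF = 0.433 (lagging, φ = 64.3°)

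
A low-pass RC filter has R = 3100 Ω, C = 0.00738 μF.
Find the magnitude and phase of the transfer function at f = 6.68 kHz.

Step 1 — Angular frequency: ω = 2π·6680 = 4.197e+04 rad/s.
Step 2 — Transfer function: H(jω) = 1/(1 + jωRC).
Step 3 — Denominator: 1 + jωRC = 1 + j·4.197e+04·3100·7.38e-09 = 1 + j0.9602.
Step 4 — H = 0.5203 - j0.4996.
Step 5 — Magnitude: |H| = 0.7213 (-2.8 dB); phase: φ = -43.8°.

|H| = 0.7213 (-2.8 dB), φ = -43.8°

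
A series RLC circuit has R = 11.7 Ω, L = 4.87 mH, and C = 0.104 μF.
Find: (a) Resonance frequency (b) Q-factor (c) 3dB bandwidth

Step 1 — Resonance: ω₀ = 1/√(LC) = 1/√(0.00487·1.04e-07) = 4.443e+04 rad/s.
Step 2 — f₀ = ω₀/(2π) = 7072 Hz.
Step 3 — Series Q: Q = ω₀L/R = 4.443e+04·0.00487/11.7 = 18.5.
Step 4 — Bandwidth: Δω = ω₀/Q = 2402 rad/s; BW = Δω/(2π) = 382.4 Hz.

(a) f₀ = 7072 Hz  (b) Q = 18.5  (c) BW = 382.4 Hz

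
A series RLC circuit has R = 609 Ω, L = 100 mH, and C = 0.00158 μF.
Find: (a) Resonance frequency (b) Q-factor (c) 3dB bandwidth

Step 1 — Resonance condition Im(Z)=0 gives ω₀ = 1/√(LC).
Step 2 — ω₀ = 1/√(0.1·1.58e-09) = 7.956e+04 rad/s.
Step 3 — f₀ = ω₀/(2π) = 1.266e+04 Hz.
Step 4 — Series Q: Q = ω₀L/R = 7.956e+04·0.1/609 = 13.06.
Step 5 — 3dB bandwidth: Δω = ω₀/Q = 6090 rad/s; BW = Δω/(2π) = 969.3 Hz.

(a) f₀ = 1.266e+04 Hz  (b) Q = 13.06  (c) BW = 969.3 Hz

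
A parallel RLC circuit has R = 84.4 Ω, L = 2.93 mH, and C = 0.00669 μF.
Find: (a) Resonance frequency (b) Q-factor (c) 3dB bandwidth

Step 1 — Resonance: ω₀ = 1/√(LC) = 1/√(0.00293·6.69e-09) = 2.259e+05 rad/s.
Step 2 — f₀ = ω₀/(2π) = 3.595e+04 Hz.
Step 3 — Parallel Q: Q = R/(ω₀L) = 84.4/(2.259e+05·0.00293) = 0.1275.
Step 4 — Bandwidth: Δω = ω₀/Q = 1.771e+06 rad/s; BW = Δω/(2π) = 2.819e+05 Hz.

(a) f₀ = 3.595e+04 Hz  (b) Q = 0.1275  (c) BW = 2.819e+05 Hz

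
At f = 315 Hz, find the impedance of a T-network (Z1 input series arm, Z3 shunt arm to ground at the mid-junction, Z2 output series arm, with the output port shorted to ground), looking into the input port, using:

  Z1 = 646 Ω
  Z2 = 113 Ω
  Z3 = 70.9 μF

Step 1 — Angular frequency: ω = 2π·f = 2π·315 = 1979 rad/s.
Step 2 — Component impedances:
  Z1: Z = R = 646 Ω
  Z2: Z = R = 113 Ω
  Z3: Z = 1/(jωC) = -j/(ω·C) = 0 - j7.126 Ω
Step 3 — With the output port shorted to ground, the output series arm Z2 runs from the junction to ground; the shunt arm Z3 also runs from the junction to ground. They appear in parallel: Z3 || Z2 = 0.4476 - j7.098 Ω.
Step 4 — Series with input arm Z1: Z_in = Z1 + (Z3 || Z2) = 646.4 - j7.098 Ω = 646.5∠-0.6° Ω.

Z = 646.4 - j7.098 Ω = 646.5∠-0.6° Ω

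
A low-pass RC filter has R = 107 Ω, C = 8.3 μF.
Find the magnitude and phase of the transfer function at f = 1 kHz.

Step 1 — Angular frequency: ω = 2π·1000 = 6283 rad/s.
Step 2 — Transfer function: H(jω) = 1/(1 + jωRC).
Step 3 — Denominator: 1 + jωRC = 1 + j·6283·107·8.3e-06 = 1 + j5.58.
Step 4 — H = 0.03112 - j0.1736.
Step 5 — Magnitude: |H| = 0.1764 (-15.1 dB); phase: φ = -79.8°.

|H| = 0.1764 (-15.1 dB), φ = -79.8°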